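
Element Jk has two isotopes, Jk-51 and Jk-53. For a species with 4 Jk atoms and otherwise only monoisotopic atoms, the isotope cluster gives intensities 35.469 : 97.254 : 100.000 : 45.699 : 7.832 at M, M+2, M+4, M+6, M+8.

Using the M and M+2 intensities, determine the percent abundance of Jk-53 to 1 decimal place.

40.7%

Write p for the Jk-51 fraction. I(M+2)/I(M) = [C(4,1)·p^3·(1−p)] / p^4 = 4·(1−p)/p = 97.254/35.469 = 2.7419
(1−p)/p = 2.7419/4 = 0.6855  ⇒  p = 1/(1 + 0.6855) = 0.5933
Jk-51: 59.3%, Jk-53: 40.7%.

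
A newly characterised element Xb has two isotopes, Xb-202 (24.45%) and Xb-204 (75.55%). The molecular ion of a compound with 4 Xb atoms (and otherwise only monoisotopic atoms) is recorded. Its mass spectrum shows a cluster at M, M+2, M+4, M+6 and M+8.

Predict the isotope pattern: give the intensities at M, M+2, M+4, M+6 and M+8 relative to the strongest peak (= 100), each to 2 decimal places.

Expanding (0.2445 + 0.7555)^4:
P(M) = 0.2445^4 = 0.003574
P(M+2) = 4 × 0.2445^3 × 0.7555^1 = 0.044170
P(M+4) = 6 × 0.2445^2 × 0.7555^2 = 0.204728
P(M+6) = 4 × 0.2445^1 × 0.7555^3 = 0.421738
P(M+8) = 0.7555^4 = 0.325790
The M+6 peak is largest (0.421738); scaling to 100 gives 0.85 : 10.47 : 48.54 : 100.00 : 77.25.

0.85 : 10.47 : 48.54 : 100.00 : 77.25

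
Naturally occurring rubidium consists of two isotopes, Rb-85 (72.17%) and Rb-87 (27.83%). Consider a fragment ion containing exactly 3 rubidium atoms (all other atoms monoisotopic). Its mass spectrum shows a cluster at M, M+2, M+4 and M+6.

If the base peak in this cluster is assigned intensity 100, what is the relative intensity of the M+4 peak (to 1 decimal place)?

Term probabilities: M 0.3759, M+2 0.4349, M+4 0.1677, M+6 0.0216. Base peak = M+2.
P(M+2) = C(3,1) × 0.7217^2 × 0.2783^1 = 3 × 0.52085089 × 0.2783 = 0.434858 (base)
P(M+4) = C(3,2) × 0.7217^1 × 0.2783^2 = 3 × 0.7217 × 0.07745089 = 0.167689
Relative intensity = 0.167689 / 0.434858 × 100 = 38.6

38.6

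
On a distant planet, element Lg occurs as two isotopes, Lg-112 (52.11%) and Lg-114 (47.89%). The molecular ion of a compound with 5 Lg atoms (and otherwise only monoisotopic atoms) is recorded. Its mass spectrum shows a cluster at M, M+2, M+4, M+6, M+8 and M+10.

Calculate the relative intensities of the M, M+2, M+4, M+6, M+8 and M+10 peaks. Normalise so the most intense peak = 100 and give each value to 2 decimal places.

11.84 : 54.41 : 100.00 : 91.90 : 42.23 : 7.76

The 5 Lg atoms are independent, so intensities follow the terms of (0.5211 + 0.4789)^5.
P(M) = 0.5211^5 = 0.038424
P(M+2) = 5 × 0.5211^4 × 0.4789^1 = 0.176563
P(M+4) = 10 × 0.5211^3 × 0.4789^2 = 0.324529
P(M+6) = 10 × 0.5211^2 × 0.4789^3 = 0.298247
P(M+8) = 5 × 0.5211^1 × 0.4789^4 = 0.137047
P(M+10) = 0.4789^5 = 0.025190
The M+4 peak is largest (0.324529); scaling to 100 gives 11.84 : 54.41 : 100.00 : 91.90 : 42.23 : 7.76.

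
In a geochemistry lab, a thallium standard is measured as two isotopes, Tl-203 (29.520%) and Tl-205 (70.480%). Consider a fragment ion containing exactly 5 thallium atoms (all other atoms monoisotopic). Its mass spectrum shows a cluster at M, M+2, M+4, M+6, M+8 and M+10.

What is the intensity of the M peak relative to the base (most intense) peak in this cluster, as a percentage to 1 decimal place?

0.6%

Binomial terms of (0.29520 + 0.70480)^5: M 0.0022, M+2 0.0268, M+4 0.1278, M+6 0.3051, M+8 0.3642, M+10 0.1739 → M+8 is the base peak.
P(M+8) = C(5,4) × 0.29520^1 × 0.70480^4 = 5 × 0.2952 × 0.24675365 = 0.364208 (base)
P(M) = C(5,0) × 0.29520^5 × 0.70480^0 = 1 × 0.00224172 × 1.0000 = 0.002242
Relative intensity = 0.002242 / 0.364208 × 100 = 0.6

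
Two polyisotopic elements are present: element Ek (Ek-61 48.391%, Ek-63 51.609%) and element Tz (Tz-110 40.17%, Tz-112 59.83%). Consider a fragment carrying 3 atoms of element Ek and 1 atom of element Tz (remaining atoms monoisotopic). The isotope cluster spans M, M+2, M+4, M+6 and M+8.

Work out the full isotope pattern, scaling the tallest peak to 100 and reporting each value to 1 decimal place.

Element Ek pattern (n=3): 0.11331667 : 0.36255666 : 0.38666667 : 0.13746
Element Tz pattern (n=1): 0.4017 : 0.5983
Convolve the two distributions (both contribute in 2-u steps):
  M: 0.11331667×0.4017 = 0.045519
  M+2: 0.11331667×0.5983 + 0.36255666×0.4017 = 0.213436
  M+4: 0.36255666×0.5983 + 0.38666667×0.4017 = 0.372242
  M+6: 0.38666667×0.5983 + 0.13746×0.4017 = 0.286560
  M+8: 0.13746×0.5983 = 0.082242
Scale to base peak (0.372242) = 100: 12.2 : 57.3 : 100.0 : 77.0 : 22.1

12.2 : 57.3 : 100.0 : 77.0 : 22.1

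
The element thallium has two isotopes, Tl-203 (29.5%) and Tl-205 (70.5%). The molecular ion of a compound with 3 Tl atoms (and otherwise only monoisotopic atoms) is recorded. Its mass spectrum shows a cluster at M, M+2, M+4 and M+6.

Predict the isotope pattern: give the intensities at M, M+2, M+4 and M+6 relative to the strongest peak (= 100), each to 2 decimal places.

5.84 : 41.84 : 100.00 : 79.66

The 3 Tl atoms are independent, so intensities follow the terms of (0.295 + 0.705)^3.
P(M) = 0.295^3 = 0.025672
P(M+2) = 3 × 0.295^2 × 0.705^1 = 0.184058
P(M+4) = 3 × 0.295^1 × 0.705^2 = 0.439867
P(M+6) = 0.705^3 = 0.350403
The M+4 peak is largest (0.439867); scaling to 100 gives 5.84 : 41.84 : 100.00 : 79.66.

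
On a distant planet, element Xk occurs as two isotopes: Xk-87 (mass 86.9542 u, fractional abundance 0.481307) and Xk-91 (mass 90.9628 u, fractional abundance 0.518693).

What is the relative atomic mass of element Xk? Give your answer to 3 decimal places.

89.033 u

The abundance-weighted mean is 0.481307 × 86.9542 + 0.518693 × 90.9628
= 41.85167 + 47.18177 = 89.03344 u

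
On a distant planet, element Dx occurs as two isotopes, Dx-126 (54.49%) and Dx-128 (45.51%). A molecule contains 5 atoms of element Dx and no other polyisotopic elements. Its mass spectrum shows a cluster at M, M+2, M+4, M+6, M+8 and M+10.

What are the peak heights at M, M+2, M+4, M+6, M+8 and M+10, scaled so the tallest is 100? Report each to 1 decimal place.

14.3 : 59.9 : 100.0 : 83.5 : 34.9 : 5.8

The 5 Dx atoms are independent, so intensities follow the terms of (0.5449 + 0.4551)^5.
P(M) = 0.5449^5 = 0.048038
P(M+2) = 5 × 0.5449^4 × 0.4551^1 = 0.200606
P(M+4) = 10 × 0.5449^3 × 0.4551^2 = 0.335092
P(M+6) = 10 × 0.5449^2 × 0.4551^3 = 0.279869
P(M+8) = 5 × 0.5449^1 × 0.4551^4 = 0.116873
P(M+10) = 0.4551^5 = 0.019522
The M+4 peak is largest (0.335092); scaling to 100 gives 14.3 : 59.9 : 100.0 : 83.5 : 34.9 : 5.8.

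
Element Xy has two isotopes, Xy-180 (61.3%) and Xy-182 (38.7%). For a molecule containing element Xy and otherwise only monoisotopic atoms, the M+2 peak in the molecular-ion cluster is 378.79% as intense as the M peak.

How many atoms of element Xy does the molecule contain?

With n Xy atoms, P(M+2)/P(M) = C(n,1)·p^(n−1)q / p^n = n·q/p = n · 0.387/0.613.
n = 3.7879 × 0.613/0.387 = 6.00 ≈ 6

6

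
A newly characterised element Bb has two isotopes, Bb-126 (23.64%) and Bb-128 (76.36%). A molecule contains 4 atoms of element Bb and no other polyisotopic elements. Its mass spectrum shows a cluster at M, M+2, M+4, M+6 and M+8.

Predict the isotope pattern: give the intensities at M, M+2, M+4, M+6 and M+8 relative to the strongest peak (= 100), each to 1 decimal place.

Expanding (0.2364 + 0.7636)^4:
P(M) = 0.2364^4 = 0.003123
P(M+2) = 4 × 0.2364^3 × 0.7636^1 = 0.040352
P(M+4) = 6 × 0.2364^2 × 0.7636^2 = 0.195514
P(M+6) = 4 × 0.2364^1 × 0.7636^3 = 0.421022
P(M+8) = 0.7636^4 = 0.339988
The M+6 peak is largest (0.421022); scaling to 100 gives 0.7 : 9.6 : 46.4 : 100.0 : 80.8.

0.7 : 9.6 : 46.4 : 100.0 : 80.8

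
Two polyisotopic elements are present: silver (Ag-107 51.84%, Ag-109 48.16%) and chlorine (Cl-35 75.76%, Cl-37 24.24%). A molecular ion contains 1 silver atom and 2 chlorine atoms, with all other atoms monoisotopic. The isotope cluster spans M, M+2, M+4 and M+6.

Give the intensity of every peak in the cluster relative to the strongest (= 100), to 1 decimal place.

Silver pattern (n=1): 0.5184 : 0.4816
Chlorine pattern (n=2): 0.57395776 : 0.36728448 : 0.05875776
Convolve the two distributions (both contribute in 2-u steps):
  M: 0.5184×0.57395776 = 0.297540
  M+2: 0.5184×0.36728448 + 0.4816×0.57395776 = 0.466818
  M+4: 0.5184×0.05875776 + 0.4816×0.36728448 = 0.207344
  M+6: 0.4816×0.05875776 = 0.028298
Scale to base peak (0.466818) = 100: 63.7 : 100.0 : 44.4 : 6.1

63.7 : 100.0 : 44.4 : 6.1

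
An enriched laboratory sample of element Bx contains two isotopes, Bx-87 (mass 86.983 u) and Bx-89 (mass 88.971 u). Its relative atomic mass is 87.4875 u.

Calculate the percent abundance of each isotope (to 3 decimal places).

Bx-87: 74.623%, Bx-89: 25.377%

Let x be the fractional abundance of Bx-87; then Bx-89 has abundance 1 − x.
86.983·x + 88.971·(1 − x) = 87.4875
(86.983 − 88.971)·x = 87.4875 − 88.971
x = -1.4835 / -1.988 = 0.74623 → 74.623% Bx-87, 25.377% Bx-89.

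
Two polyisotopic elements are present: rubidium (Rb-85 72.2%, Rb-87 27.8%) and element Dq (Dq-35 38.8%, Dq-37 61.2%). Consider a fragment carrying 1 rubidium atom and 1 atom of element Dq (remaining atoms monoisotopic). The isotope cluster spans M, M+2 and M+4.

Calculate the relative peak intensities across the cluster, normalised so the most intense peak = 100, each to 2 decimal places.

50.96 : 100.00 : 30.95

Rubidium pattern (n=1): 0.7220 : 0.2780
Element Dq pattern (n=1): 0.3880 : 0.6120
Convolve the two distributions (both contribute in 2-u steps):
  M: 0.7220×0.3880 = 0.280136
  M+2: 0.7220×0.6120 + 0.2780×0.3880 = 0.549728
  M+4: 0.2780×0.6120 = 0.170136
Scale to base peak (0.549728) = 100: 50.96 : 100.00 : 30.95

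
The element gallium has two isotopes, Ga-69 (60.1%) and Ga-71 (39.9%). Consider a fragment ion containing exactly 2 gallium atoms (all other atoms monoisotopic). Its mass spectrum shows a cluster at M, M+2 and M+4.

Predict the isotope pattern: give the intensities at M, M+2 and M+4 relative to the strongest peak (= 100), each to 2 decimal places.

Expanding (0.601 + 0.399)^2:
P(M) = 0.601^2 = 0.361201
P(M+2) = 2 × 0.601^1 × 0.399^1 = 0.479598
P(M+4) = 0.399^2 = 0.159201
The M+2 peak is largest (0.479598); scaling to 100 gives 75.31 : 100.00 : 33.19.

75.31 : 100.00 : 33.19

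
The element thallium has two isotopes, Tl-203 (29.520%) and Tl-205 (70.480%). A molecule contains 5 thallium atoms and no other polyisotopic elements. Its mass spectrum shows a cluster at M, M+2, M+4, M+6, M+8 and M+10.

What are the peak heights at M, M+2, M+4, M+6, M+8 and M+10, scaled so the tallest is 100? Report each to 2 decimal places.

0.62 : 7.35 : 35.09 : 83.77 : 100.00 : 47.75

Expanding (0.29520 + 0.70480)^5:
P(M) = 0.29520^5 = 0.002242
P(M+2) = 5 × 0.29520^4 × 0.70480^1 = 0.026761
P(M+4) = 10 × 0.29520^3 × 0.70480^2 = 0.127785
P(M+6) = 10 × 0.29520^2 × 0.70480^3 = 0.305092
P(M+8) = 5 × 0.29520^1 × 0.70480^4 = 0.364208
P(M+10) = 0.70480^5 = 0.173912
The M+8 peak is largest (0.364208); scaling to 100 gives 0.62 : 7.35 : 35.09 : 83.77 : 100.00 : 47.75.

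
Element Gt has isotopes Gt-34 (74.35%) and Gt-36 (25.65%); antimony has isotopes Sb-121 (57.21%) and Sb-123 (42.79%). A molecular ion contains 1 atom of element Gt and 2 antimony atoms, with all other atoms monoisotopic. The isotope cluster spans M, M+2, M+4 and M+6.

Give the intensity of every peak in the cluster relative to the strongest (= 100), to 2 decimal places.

Element Gt pattern (n=1): 0.7435 : 0.2565
Antimony pattern (n=2): 0.32729841 : 0.48960318 : 0.18309841
Convolve the two distributions (both contribute in 2-u steps):
  M: 0.7435×0.32729841 = 0.243346
  M+2: 0.7435×0.48960318 + 0.2565×0.32729841 = 0.447972
  M+4: 0.7435×0.18309841 + 0.2565×0.48960318 = 0.261717
  M+6: 0.2565×0.18309841 = 0.046965
Scale to base peak (0.447972) = 100: 54.32 : 100.00 : 58.42 : 10.48

54.32 : 100.00 : 58.42 : 10.48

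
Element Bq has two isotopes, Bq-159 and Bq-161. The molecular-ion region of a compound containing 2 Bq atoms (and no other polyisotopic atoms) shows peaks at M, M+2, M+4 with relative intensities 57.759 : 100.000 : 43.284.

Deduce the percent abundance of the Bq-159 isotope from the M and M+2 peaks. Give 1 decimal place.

53.6%

Write p for the Bq-159 fraction. I(M+2)/I(M) = [C(2,1)·p^1·(1−p)] / p^2 = 2·(1−p)/p = 100.000/57.759 = 1.7313
(1−p)/p = 1.7313/2 = 0.8657  ⇒  p = 1/(1 + 0.8657) = 0.5360
Bq-159: 53.6%, Bq-161: 46.4%.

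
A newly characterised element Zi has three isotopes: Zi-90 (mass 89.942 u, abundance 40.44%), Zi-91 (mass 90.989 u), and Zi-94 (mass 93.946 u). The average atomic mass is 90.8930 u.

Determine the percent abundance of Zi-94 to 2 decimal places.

The remaining 59.56% is split between Zi-91 (fraction x) and Zi-94 (fraction 0.5956 − x).
Substituting: 90.989x + 93.946(0.5956 − x) = 54.5204552
(90.989 − 93.946)x = -1.4337824  ⇒  x = 0.48488, y = 0.11072
Zi-91: 48.49%, Zi-94: 11.07%.

11.07%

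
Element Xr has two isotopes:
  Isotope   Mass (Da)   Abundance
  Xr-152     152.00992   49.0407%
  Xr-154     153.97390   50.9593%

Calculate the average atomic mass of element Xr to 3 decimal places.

Ar = Σ fᵢ·mᵢ = 0.490407 × 152.00992 + 0.509593 × 153.97390
= 74.546729 + 78.464022 = 153.010751 Da

153.011 Da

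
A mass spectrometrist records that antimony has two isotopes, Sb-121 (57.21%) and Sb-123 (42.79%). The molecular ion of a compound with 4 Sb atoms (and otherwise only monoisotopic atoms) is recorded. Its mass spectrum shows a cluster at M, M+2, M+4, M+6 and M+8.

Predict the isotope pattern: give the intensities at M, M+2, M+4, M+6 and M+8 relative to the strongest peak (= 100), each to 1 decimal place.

The 4 Sb atoms are independent, so intensities follow the terms of (0.5721 + 0.4279)^4.
P(M) = 0.5721^4 = 0.107124
P(M+2) = 4 × 0.5721^3 × 0.4279^1 = 0.320493
P(M+4) = 6 × 0.5721^2 × 0.4279^2 = 0.359567
P(M+6) = 4 × 0.5721^1 × 0.4279^3 = 0.179291
P(M+8) = 0.4279^4 = 0.033525
The M+4 peak is largest (0.359567); scaling to 100 gives 29.8 : 89.1 : 100.0 : 49.9 : 9.3.

29.8 : 89.1 : 100.0 : 49.9 : 9.3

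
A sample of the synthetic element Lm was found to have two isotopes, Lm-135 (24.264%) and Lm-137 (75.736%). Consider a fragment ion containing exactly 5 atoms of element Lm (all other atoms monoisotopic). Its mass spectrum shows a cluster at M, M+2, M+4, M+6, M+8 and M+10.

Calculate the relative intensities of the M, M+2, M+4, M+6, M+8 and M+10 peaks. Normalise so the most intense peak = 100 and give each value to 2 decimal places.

0.21 : 3.29 : 20.53 : 64.08 : 100.00 : 62.43

Each Lm atom is independently Lm-135 (p = 0.24264) or Lm-137 (q = 0.75736); the cluster is the binomial expansion (p + q)^5.
P(M) = 0.24264^5 = 0.000841
P(M+2) = 5 × 0.24264^4 × 0.75736^1 = 0.013126
P(M+4) = 10 × 0.24264^3 × 0.75736^2 = 0.081939
P(M+6) = 10 × 0.24264^2 × 0.75736^3 = 0.255760
P(M+8) = 5 × 0.24264^1 × 0.75736^4 = 0.399155
P(M+10) = 0.75736^5 = 0.249179
The M+8 peak is largest (0.399155); scaling to 100 gives 0.21 : 3.29 : 20.53 : 64.08 : 100.00 : 62.43.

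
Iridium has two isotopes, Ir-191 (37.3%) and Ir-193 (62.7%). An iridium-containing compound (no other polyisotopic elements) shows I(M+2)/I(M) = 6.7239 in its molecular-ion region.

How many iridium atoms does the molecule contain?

The M+2/M ratio from n Ir atoms is n · q/p = n · 0.627/0.373.
n = 6.7239 × 0.373/0.627 = 4.00 ≈ 4

4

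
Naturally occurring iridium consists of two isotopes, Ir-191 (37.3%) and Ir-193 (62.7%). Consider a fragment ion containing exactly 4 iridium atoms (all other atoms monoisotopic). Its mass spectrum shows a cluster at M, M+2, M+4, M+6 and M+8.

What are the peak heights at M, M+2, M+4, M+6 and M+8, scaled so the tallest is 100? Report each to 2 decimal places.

5.26 : 35.39 : 89.23 : 100.00 : 42.02

Each Ir atom is independently Ir-191 (p = 0.373) or Ir-193 (q = 0.627); the cluster is the binomial expansion (p + q)^4.
P(M) = 0.373^4 = 0.019357
P(M+2) = 4 × 0.373^3 × 0.627^1 = 0.130153
P(M+4) = 6 × 0.373^2 × 0.627^2 = 0.328174
P(M+6) = 4 × 0.373^1 × 0.627^3 = 0.367766
P(M+8) = 0.627^4 = 0.154550
The M+6 peak is largest (0.367766); scaling to 100 gives 5.26 : 35.39 : 89.23 : 100.00 : 42.02.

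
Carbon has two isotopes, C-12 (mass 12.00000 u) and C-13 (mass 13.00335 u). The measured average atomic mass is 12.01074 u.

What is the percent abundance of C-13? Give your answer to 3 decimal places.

1.070%

Let x be the fractional abundance of C-12; then C-13 has abundance 1 − x.
12.00000·x + 13.00335·(1 − x) = 12.01074
(12.00000 − 13.00335)·x = 12.01074 − 13.00335
x = -0.99261 / -1.00335 = 0.98930 → 98.930% C-12, 1.070% C-13.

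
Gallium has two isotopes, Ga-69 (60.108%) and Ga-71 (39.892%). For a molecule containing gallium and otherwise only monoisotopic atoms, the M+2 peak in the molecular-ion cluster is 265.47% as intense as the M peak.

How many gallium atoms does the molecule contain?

4

The M+2/M ratio from n Ga atoms is n · q/p = n · 0.39892/0.60108.
n = 2.6547 × 0.60108/0.39892 = 4.00 ≈ 4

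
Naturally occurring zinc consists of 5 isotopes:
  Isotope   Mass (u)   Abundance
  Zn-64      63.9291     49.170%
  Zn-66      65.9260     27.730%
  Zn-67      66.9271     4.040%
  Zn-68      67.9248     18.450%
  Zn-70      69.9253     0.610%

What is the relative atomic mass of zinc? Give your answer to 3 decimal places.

Ar = Σ fᵢ·mᵢ = 0.49170 × 63.9291 + 0.27730 × 65.9260 + 0.04040 × 66.9271 + 0.18450 × 67.9248 + 0.00610 × 69.9253
= 31.43394 + 18.28128 + 2.70385 + 12.53213 + 0.42654 = 65.37774 u

65.378 u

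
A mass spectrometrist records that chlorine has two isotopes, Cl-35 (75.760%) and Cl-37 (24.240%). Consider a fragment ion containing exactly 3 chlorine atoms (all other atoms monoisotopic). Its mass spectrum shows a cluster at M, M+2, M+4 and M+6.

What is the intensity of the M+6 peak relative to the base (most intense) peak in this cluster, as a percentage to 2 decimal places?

(0.75760 + 0.24240)^3 gives M 0.4348, M+2 0.4174, M+4 0.1335, M+6 0.0142; the largest is M.
P(M) = C(3,0) × 0.75760^3 × 0.24240^0 = 1 × 0.4348304 × 1.0000 = 0.434830 (base)
P(M+6) = C(3,3) × 0.75760^0 × 0.24240^3 = 1 × 1.0000 × 0.01424288 = 0.014243
Relative intensity = 0.014243 / 0.434830 × 100 = 3.28

3.28%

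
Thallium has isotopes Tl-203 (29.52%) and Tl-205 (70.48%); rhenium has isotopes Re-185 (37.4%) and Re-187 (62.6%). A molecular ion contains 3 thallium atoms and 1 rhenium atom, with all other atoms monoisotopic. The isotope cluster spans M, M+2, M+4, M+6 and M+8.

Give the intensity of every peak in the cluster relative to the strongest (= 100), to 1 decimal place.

Thallium pattern (n=3): 0.02572463 : 0.18425524 : 0.43991564 : 0.35010449
Rhenium pattern (n=1): 0.3740 : 0.6260
Convolve the two distributions (both contribute in 2-u steps):
  M: 0.02572463×0.3740 = 0.009621
  M+2: 0.02572463×0.6260 + 0.18425524×0.3740 = 0.085015
  M+4: 0.18425524×0.6260 + 0.43991564×0.3740 = 0.279872
  M+6: 0.43991564×0.6260 + 0.35010449×0.3740 = 0.406326
  M+8: 0.35010449×0.6260 = 0.219165
Scale to base peak (0.406326) = 100: 2.4 : 20.9 : 68.9 : 100.0 : 53.9

2.4 : 20.9 : 68.9 : 100.0 : 53.9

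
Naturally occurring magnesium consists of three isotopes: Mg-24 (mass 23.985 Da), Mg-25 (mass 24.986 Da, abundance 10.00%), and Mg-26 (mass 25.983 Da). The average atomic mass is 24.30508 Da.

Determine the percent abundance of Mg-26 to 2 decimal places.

Let x and y be the fractions of Mg-24 and Mg-26. Then x + y = 1 − 0.1000 = 0.9000 and 23.985x + 25.983y = 24.30508 − 0.1000×24.986 = 21.80648.
Substituting: 23.985x + 25.983(0.9000 − x) = 21.80648
(23.985 − 25.983)x = -1.57822  ⇒  x = 0.78990, y = 0.11010
Mg-24: 78.99%, Mg-26: 11.01%.

11.01%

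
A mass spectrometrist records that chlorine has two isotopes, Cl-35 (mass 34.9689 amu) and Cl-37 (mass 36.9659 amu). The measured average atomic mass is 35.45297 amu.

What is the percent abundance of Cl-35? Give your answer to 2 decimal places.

75.76%

With x = fraction of Cl-35 (so Cl-37 is 1 − x):
34.9689·x + 36.9659·(1 − x) = 35.45297
(34.9689 − 36.9659)·x = 35.45297 − 36.9659
x = -1.51293 / -1.9970 = 0.75760 → 75.76% Cl-35, 24.24% Cl-37.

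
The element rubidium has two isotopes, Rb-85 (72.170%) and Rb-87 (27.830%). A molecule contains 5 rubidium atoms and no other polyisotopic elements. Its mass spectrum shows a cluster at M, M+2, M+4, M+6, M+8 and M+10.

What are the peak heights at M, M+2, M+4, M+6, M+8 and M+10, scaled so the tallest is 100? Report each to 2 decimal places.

The 5 Rb atoms are independent, so intensities follow the terms of (0.72170 + 0.27830)^5.
P(M) = 0.72170^5 = 0.195787
P(M+2) = 5 × 0.72170^4 × 0.27830^1 = 0.377494
P(M+4) = 10 × 0.72170^3 × 0.27830^2 = 0.291136
P(M+6) = 10 × 0.72170^2 × 0.27830^3 = 0.112267
P(M+8) = 5 × 0.72170^1 × 0.27830^4 = 0.021646
P(M+10) = 0.27830^5 = 0.001669
The M+2 peak is largest (0.377494); scaling to 100 gives 51.86 : 100.00 : 77.12 : 29.74 : 5.73 : 0.44.

51.86 : 100.00 : 77.12 : 29.74 : 5.73 : 0.44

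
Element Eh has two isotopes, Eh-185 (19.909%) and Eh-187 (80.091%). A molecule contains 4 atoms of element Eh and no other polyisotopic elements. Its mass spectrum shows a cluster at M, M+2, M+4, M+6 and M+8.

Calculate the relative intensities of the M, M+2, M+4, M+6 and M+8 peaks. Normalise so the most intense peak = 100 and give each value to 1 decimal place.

The 4 Eh atoms are independent, so intensities follow the terms of (0.19909 + 0.80091)^4.
P(M) = 0.19909^4 = 0.001571
P(M+2) = 4 × 0.19909^3 × 0.80091^1 = 0.025281
P(M+4) = 6 × 0.19909^2 × 0.80091^2 = 0.152552
P(M+6) = 4 × 0.19909^1 × 0.80091^3 = 0.409129
P(M+8) = 0.80091^4 = 0.411467
The M+8 peak is largest (0.411467); scaling to 100 gives 0.4 : 6.1 : 37.1 : 99.4 : 100.0.

0.4 : 6.1 : 37.1 : 99.4 : 100.0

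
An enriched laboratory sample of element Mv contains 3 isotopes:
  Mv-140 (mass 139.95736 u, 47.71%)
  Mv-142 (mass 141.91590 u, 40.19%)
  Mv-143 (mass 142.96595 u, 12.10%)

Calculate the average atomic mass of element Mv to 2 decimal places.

The abundance-weighted mean is 0.4771 × 139.95736 + 0.4019 × 141.91590 + 0.1210 × 142.96595
= 66.773656 + 57.036000 + 17.298880 = 141.108536 u

141.11 u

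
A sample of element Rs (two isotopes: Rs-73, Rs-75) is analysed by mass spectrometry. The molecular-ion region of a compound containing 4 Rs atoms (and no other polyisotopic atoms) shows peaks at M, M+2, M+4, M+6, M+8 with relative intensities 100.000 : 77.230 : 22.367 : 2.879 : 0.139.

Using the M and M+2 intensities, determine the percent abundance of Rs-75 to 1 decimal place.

Let p = fractional abundance of Rs-73. I(M+2)/I(M) = [C(4,1)·p^3·(1−p)] / p^4 = 4·(1−p)/p = 77.230/100.000 = 0.7723
(1−p)/p = 0.7723/4 = 0.1931  ⇒  p = 1/(1 + 0.1931) = 0.8382
Rs-73: 83.8%, Rs-75: 16.2%.

16.2%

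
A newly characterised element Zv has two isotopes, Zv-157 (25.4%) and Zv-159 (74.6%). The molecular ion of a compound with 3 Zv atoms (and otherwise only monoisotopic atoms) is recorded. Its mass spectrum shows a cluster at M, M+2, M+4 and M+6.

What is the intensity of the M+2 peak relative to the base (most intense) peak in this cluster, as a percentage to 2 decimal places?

Binomial terms of (0.254 + 0.746)^3: M 0.0164, M+2 0.1444, M+4 0.4241, M+6 0.4152 → M+4 is the base peak.
P(M+4) = C(3,2) × 0.254^1 × 0.746^2 = 3 × 0.2540 × 0.556516 = 0.424065 (base)
P(M+2) = C(3,1) × 0.254^2 × 0.746^1 = 3 × 0.064516 × 0.7460 = 0.144387
Relative intensity = 0.144387 / 0.424065 × 100 = 34.05

34.05%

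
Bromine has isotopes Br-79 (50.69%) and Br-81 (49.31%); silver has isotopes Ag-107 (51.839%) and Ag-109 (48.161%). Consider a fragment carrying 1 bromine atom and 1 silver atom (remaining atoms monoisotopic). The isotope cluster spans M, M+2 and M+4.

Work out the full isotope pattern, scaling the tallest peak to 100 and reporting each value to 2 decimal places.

Bromine pattern (n=1): 0.5069 : 0.4931
Silver pattern (n=1): 0.51839 : 0.48161
Convolve the two distributions (both contribute in 2-u steps):
  M: 0.5069×0.51839 = 0.262772
  M+2: 0.5069×0.48161 + 0.4931×0.51839 = 0.499746
  M+4: 0.4931×0.48161 = 0.237482
Scale to base peak (0.499746) = 100: 52.58 : 100.00 : 47.52

52.58 : 100.00 : 47.52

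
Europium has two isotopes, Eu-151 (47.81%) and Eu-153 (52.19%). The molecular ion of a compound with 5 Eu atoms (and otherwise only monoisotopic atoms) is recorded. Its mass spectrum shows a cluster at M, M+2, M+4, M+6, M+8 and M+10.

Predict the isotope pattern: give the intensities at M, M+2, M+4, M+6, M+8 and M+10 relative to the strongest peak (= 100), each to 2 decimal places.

The 5 Eu atoms are independent, so intensities follow the terms of (0.4781 + 0.5219)^5.
P(M) = 0.4781^5 = 0.024980
P(M+2) = 5 × 0.4781^4 × 0.5219^1 = 0.136343
P(M+4) = 10 × 0.4781^3 × 0.5219^2 = 0.297667
P(M+6) = 10 × 0.4781^2 × 0.5219^3 = 0.324937
P(M+8) = 5 × 0.4781^1 × 0.5219^4 = 0.177353
P(M+10) = 0.5219^5 = 0.038720
The M+6 peak is largest (0.324937); scaling to 100 gives 7.69 : 41.96 : 91.61 : 100.00 : 54.58 : 11.92.

7.69 : 41.96 : 91.61 : 100.00 : 54.58 : 11.92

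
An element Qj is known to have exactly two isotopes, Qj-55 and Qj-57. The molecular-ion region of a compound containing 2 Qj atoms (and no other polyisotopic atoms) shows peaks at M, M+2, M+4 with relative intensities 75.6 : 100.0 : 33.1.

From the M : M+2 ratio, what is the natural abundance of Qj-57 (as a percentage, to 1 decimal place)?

If p is the fraction of Qj that is Qj-55, then I(M+2)/I(M) = [C(2,1)·p^1·(1−p)] / p^2 = 2·(1−p)/p = 100.0/75.6 = 1.3228
(1−p)/p = 1.3228/2 = 0.6614  ⇒  p = 1/(1 + 0.6614) = 0.6019
Qj-55: 60.2%, Qj-57: 39.8%.

39.8%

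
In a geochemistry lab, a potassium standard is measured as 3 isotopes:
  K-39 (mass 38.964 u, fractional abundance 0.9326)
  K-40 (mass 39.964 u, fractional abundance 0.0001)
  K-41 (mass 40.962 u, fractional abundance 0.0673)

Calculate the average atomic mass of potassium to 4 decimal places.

Average mass = Σ (abundance × isotope mass) = 0.9326 × 38.964 + 0.0001 × 39.964 + 0.0673 × 40.962
= 36.33783 + 0.00400 + 2.75674 = 39.09857 u

39.0986 u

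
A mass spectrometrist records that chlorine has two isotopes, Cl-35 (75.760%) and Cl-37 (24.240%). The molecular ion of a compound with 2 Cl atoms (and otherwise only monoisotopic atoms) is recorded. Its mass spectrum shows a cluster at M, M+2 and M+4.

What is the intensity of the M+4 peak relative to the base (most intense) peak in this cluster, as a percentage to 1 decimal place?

10.2%

Term probabilities: M 0.5740, M+2 0.3673, M+4 0.0588. Base peak = M.
P(M) = C(2,0) × 0.75760^2 × 0.24240^0 = 1 × 0.57395776 × 1.0000 = 0.573958 (base)
P(M+4) = C(2,2) × 0.75760^0 × 0.24240^2 = 1 × 1.0000 × 0.05875776 = 0.058758
Relative intensity = 0.058758 / 0.573958 × 100 = 10.2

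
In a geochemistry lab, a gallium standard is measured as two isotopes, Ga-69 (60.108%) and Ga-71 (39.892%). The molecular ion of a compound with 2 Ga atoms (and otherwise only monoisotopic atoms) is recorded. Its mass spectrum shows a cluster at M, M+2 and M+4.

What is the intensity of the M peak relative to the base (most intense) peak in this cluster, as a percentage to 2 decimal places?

(0.60108 + 0.39892)^2 gives M 0.3613, M+2 0.4796, M+4 0.1591; the largest is M+2.
P(M+2) = C(2,1) × 0.60108^1 × 0.39892^1 = 2 × 0.60108 × 0.39892 = 0.479566 (base)
P(M) = C(2,0) × 0.60108^2 × 0.39892^0 = 1 × 0.36129717 × 1.0000 = 0.361297
Relative intensity = 0.361297 / 0.479566 × 100 = 75.34

75.34%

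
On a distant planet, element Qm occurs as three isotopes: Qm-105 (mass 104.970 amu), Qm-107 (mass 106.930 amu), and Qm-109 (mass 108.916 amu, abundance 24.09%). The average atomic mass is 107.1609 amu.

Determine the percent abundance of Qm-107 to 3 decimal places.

Let x and y be the fractions of Qm-105 and Qm-107. Then x + y = 1 − 0.2409 = 0.7591 and 104.970x + 106.930y = 107.1609 − 0.2409×108.916 = 80.9230356.
Substituting: 104.970x + 106.930(0.7591 − x) = 80.9230356
(104.970 − 106.930)x = -0.2475274  ⇒  x = 0.12629, y = 0.63281
Qm-105: 12.629%, Qm-107: 63.281%.

63.281%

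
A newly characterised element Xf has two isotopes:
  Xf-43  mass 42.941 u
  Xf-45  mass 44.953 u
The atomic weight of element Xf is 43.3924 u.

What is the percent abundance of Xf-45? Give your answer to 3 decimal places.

22.435%

Let x be the fractional abundance of Xf-43; then Xf-45 has abundance 1 − x.
42.941·x + 44.953·(1 − x) = 43.3924
(42.941 − 44.953)·x = 43.3924 − 44.953
x = -1.5606 / -2.012 = 0.77565 → 77.565% Xf-43, 22.435% Xf-45.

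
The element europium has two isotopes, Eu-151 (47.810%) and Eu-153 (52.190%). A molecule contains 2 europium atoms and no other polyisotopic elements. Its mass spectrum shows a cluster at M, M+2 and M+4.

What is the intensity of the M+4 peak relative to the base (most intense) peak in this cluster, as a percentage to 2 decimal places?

Binomial terms of (0.47810 + 0.52190)^2: M 0.2286, M+2 0.4990, M+4 0.2724 → M+2 is the base peak.
P(M+2) = C(2,1) × 0.47810^1 × 0.52190^1 = 2 × 0.4781 × 0.5219 = 0.499041 (base)
P(M+4) = C(2,2) × 0.47810^0 × 0.52190^2 = 1 × 1.0000 × 0.27237961 = 0.272380
Relative intensity = 0.272380 / 0.499041 × 100 = 54.58

54.58%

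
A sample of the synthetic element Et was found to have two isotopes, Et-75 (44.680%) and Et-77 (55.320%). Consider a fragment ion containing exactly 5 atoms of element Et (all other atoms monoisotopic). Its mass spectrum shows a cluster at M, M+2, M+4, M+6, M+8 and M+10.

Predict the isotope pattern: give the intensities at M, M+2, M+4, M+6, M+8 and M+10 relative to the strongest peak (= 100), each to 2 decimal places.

5.27 : 32.62 : 80.77 : 100.00 : 61.91 : 15.33

The 5 Et atoms are independent, so intensities follow the terms of (0.44680 + 0.55320)^5.
P(M) = 0.44680^5 = 0.017806
P(M+2) = 5 × 0.44680^4 × 0.55320^1 = 0.110231
P(M+4) = 10 × 0.44680^3 × 0.55320^2 = 0.272963
P(M+6) = 10 × 0.44680^2 × 0.55320^3 = 0.337966
P(M+8) = 5 × 0.44680^1 × 0.55320^4 = 0.209224
P(M+10) = 0.55320^5 = 0.051810
The M+6 peak is largest (0.337966); scaling to 100 gives 5.27 : 32.62 : 80.77 : 100.00 : 61.91 : 15.33.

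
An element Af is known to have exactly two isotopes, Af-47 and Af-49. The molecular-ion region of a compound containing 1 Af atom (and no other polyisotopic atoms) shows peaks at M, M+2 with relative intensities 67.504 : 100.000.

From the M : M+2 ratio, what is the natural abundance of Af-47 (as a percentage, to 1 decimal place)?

40.3%

If p is the fraction of Af that is Af-47, then I(M+2)/I(M) = [C(1,1)·p^0·(1−p)] / p^1 = 1·(1−p)/p = 100.000/67.504 = 1.4814
(1−p)/p = 1.4814/1 = 1.4814  ⇒  p = 1/(1 + 1.4814) = 0.4030
Af-47: 40.3%, Af-49: 59.7%.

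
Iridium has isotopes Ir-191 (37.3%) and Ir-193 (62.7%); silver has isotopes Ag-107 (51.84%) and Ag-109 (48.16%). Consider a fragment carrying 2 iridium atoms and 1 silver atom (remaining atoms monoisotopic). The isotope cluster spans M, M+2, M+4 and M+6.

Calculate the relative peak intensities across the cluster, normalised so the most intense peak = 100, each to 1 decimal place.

Iridium pattern (n=2): 0.139129 : 0.467742 : 0.393129
Silver pattern (n=1): 0.5184 : 0.4816
Convolve the two distributions (both contribute in 2-u steps):
  M: 0.139129×0.5184 = 0.072124
  M+2: 0.139129×0.4816 + 0.467742×0.5184 = 0.309482
  M+4: 0.467742×0.4816 + 0.393129×0.5184 = 0.429063
  M+6: 0.393129×0.4816 = 0.189331
Scale to base peak (0.429063) = 100: 16.8 : 72.1 : 100.0 : 44.1

16.8 : 72.1 : 100.0 : 44.1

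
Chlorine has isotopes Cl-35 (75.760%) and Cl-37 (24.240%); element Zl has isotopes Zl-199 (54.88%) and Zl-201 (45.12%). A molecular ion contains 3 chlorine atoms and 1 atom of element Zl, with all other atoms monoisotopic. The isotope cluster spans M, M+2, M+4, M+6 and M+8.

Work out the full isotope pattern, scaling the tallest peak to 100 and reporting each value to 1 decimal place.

56.1 : 100.0 : 61.5 : 16.0 : 1.5

Chlorine pattern (n=3): 0.4348304 : 0.41738208 : 0.13354464 : 0.01424288
Element Zl pattern (n=1): 0.5488 : 0.4512
Convolve the two distributions (both contribute in 2-u steps):
  M: 0.4348304×0.5488 = 0.238635
  M+2: 0.4348304×0.4512 + 0.41738208×0.5488 = 0.425255
  M+4: 0.41738208×0.4512 + 0.13354464×0.5488 = 0.261612
  M+6: 0.13354464×0.4512 + 0.01424288×0.5488 = 0.068072
  M+8: 0.01424288×0.4512 = 0.006426
Scale to base peak (0.425255) = 100: 56.1 : 100.0 : 61.5 : 16.0 : 1.5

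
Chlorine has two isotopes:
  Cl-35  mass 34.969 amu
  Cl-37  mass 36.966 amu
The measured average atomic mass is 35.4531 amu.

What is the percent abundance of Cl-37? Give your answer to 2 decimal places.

24.24%

With x = fraction of Cl-35 (so Cl-37 is 1 − x):
34.969·x + 36.966·(1 − x) = 35.4531
(34.969 − 36.966)·x = 35.4531 − 36.966
x = -1.5129 / -1.997 = 0.75759 → 75.76% Cl-35, 24.24% Cl-37.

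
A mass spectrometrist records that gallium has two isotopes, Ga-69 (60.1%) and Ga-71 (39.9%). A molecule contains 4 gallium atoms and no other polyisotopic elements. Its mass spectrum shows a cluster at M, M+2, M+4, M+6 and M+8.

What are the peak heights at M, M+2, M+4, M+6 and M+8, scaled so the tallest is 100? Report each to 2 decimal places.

37.66 : 100.00 : 99.58 : 44.08 : 7.32

The 4 Ga atoms are independent, so intensities follow the terms of (0.601 + 0.399)^4.
P(M) = 0.601^4 = 0.130466
P(M+2) = 4 × 0.601^3 × 0.399^1 = 0.346463
P(M+4) = 6 × 0.601^2 × 0.399^2 = 0.345021
P(M+6) = 4 × 0.601^1 × 0.399^3 = 0.152705
P(M+8) = 0.399^4 = 0.025345
The M+2 peak is largest (0.346463); scaling to 100 gives 37.66 : 100.00 : 99.58 : 44.08 : 7.32.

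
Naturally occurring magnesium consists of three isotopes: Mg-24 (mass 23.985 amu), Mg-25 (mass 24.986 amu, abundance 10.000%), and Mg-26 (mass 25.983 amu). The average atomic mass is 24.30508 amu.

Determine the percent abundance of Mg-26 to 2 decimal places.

11.01%

The remaining 90.000% is split between Mg-24 (fraction x) and Mg-26 (fraction 0.90000 − x).
Substituting: 23.985x + 25.983(0.90000 − x) = 21.80648
(23.985 − 25.983)x = -1.57822  ⇒  x = 0.78990, y = 0.11010
Mg-24: 78.99%, Mg-26: 11.01%.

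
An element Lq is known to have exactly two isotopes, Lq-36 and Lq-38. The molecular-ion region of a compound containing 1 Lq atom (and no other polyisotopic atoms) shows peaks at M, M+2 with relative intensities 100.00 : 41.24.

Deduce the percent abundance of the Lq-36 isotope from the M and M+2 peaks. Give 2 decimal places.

70.80%

If p is the fraction of Lq that is Lq-36, then I(M+2)/I(M) = [C(1,1)·p^0·(1−p)] / p^1 = 1·(1−p)/p = 41.24/100.00 = 0.4124
(1−p)/p = 0.4124/1 = 0.4124  ⇒  p = 1/(1 + 0.4124) = 0.7080
Lq-36: 70.80%, Lq-38: 29.20%.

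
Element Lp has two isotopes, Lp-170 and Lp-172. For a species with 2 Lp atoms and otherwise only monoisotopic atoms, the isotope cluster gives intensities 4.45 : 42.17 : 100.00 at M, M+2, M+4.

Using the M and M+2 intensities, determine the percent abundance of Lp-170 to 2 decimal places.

Write p for the Lp-170 fraction. I(M+2)/I(M) = [C(2,1)·p^1·(1−p)] / p^2 = 2·(1−p)/p = 42.17/4.45 = 9.4764
(1−p)/p = 9.4764/2 = 4.7382  ⇒  p = 1/(1 + 4.7382) = 0.1743
Lp-170: 17.43%, Lp-172: 82.57%.

17.43%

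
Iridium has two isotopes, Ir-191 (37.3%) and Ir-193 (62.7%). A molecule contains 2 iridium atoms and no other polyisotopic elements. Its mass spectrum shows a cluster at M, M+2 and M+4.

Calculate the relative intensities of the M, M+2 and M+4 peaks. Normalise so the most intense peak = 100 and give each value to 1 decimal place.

Expanding (0.373 + 0.627)^2:
P(M) = 0.373^2 = 0.139129
P(M+2) = 2 × 0.373^1 × 0.627^1 = 0.467742
P(M+4) = 0.627^2 = 0.393129
The M+2 peak is largest (0.467742); scaling to 100 gives 29.7 : 100.0 : 84.0.

29.7 : 100.0 : 84.0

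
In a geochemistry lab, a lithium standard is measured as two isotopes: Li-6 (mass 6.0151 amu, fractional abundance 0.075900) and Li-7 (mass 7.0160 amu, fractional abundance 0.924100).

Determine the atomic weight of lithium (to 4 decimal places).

Weight each isotope mass by its fractional abundance: 0.075900 × 6.0151 + 0.924100 × 7.0160
= 0.45655 + 6.48349 = 6.94004 amu

6.9400 amu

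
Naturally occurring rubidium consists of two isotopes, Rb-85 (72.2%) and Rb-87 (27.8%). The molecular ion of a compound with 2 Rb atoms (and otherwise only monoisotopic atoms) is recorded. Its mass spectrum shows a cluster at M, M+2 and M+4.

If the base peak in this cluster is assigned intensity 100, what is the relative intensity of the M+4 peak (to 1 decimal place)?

14.8

Term probabilities: M 0.5213, M+2 0.4014, M+4 0.0773. Base peak = M.
P(M) = C(2,0) × 0.722^2 × 0.278^0 = 1 × 0.521284 × 1.0000 = 0.521284 (base)
P(M+4) = C(2,2) × 0.722^0 × 0.278^2 = 1 × 1.0000 × 0.077284 = 0.077284
Relative intensity = 0.077284 / 0.521284 × 100 = 14.8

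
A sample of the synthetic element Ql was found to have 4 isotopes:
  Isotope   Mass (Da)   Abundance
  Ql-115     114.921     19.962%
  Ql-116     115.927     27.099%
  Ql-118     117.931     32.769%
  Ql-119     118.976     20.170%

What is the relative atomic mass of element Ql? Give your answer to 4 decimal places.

116.9979 Da

The abundance-weighted mean is 0.19962 × 114.921 + 0.27099 × 115.927 + 0.32769 × 117.931 + 0.20170 × 118.976
= 22.94053 + 31.41506 + 38.64481 + 23.99746 = 116.99786 Da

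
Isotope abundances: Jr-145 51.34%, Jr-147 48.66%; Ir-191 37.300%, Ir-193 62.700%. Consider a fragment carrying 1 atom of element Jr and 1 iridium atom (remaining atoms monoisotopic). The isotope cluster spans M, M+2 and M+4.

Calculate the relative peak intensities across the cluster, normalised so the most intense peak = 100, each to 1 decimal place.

38.0 : 100.0 : 60.6

Element Jr pattern (n=1): 0.5134 : 0.4866
Iridium pattern (n=1): 0.3730 : 0.6270
Convolve the two distributions (both contribute in 2-u steps):
  M: 0.5134×0.3730 = 0.191498
  M+2: 0.5134×0.6270 + 0.4866×0.3730 = 0.503404
  M+4: 0.4866×0.6270 = 0.305098
Scale to base peak (0.503404) = 100: 38.0 : 100.0 : 60.6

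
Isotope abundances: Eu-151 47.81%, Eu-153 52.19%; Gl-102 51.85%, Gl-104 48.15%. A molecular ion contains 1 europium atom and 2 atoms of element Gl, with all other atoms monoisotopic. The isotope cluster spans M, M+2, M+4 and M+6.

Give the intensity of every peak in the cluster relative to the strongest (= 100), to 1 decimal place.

33.9 : 100.0 : 98.0 : 31.9

Europium pattern (n=1): 0.4781 : 0.5219
Element Gl pattern (n=2): 0.26884225 : 0.4993155 : 0.23184225
Convolve the two distributions (both contribute in 2-u steps):
  M: 0.4781×0.26884225 = 0.128533
  M+2: 0.4781×0.4993155 + 0.5219×0.26884225 = 0.379032
  M+4: 0.4781×0.23184225 + 0.5219×0.4993155 = 0.371437
  M+6: 0.5219×0.23184225 = 0.120998
Scale to base peak (0.379032) = 100: 33.9 : 100.0 : 98.0 : 31.9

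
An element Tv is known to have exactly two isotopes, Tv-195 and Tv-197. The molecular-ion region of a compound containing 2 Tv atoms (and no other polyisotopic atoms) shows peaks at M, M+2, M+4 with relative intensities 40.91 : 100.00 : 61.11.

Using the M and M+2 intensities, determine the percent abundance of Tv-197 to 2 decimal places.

55.00%

Write p for the Tv-195 fraction. I(M+2)/I(M) = [C(2,1)·p^1·(1−p)] / p^2 = 2·(1−p)/p = 100.00/40.91 = 2.4444
(1−p)/p = 2.4444/2 = 1.2222  ⇒  p = 1/(1 + 1.2222) = 0.4500
Tv-195: 45.00%, Tv-197: 55.00%.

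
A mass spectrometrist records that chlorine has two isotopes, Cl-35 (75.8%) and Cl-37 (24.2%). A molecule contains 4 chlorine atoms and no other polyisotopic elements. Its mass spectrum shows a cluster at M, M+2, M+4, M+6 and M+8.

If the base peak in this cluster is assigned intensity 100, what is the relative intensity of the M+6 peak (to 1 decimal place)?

10.2

(0.758 + 0.242)^4 gives M 0.3301, M+2 0.4216, M+4 0.2019, M+6 0.0430, M+8 0.0034; the largest is M+2.
P(M+2) = C(4,1) × 0.758^3 × 0.242^1 = 4 × 0.43551951 × 0.2420 = 0.421583 (base)
P(M+6) = C(4,3) × 0.758^1 × 0.242^3 = 4 × 0.7580 × 0.01417249 = 0.042971
Relative intensity = 0.042971 / 0.421583 × 100 = 10.2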